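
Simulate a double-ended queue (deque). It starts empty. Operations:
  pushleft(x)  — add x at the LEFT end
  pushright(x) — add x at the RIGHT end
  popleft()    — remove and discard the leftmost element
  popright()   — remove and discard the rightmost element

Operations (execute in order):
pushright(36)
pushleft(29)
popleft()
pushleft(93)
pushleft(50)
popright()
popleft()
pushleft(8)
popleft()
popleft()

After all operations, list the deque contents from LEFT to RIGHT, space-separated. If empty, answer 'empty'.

pushright(36): [36]
pushleft(29): [29, 36]
popleft(): [36]
pushleft(93): [93, 36]
pushleft(50): [50, 93, 36]
popright(): [50, 93]
popleft(): [93]
pushleft(8): [8, 93]
popleft(): [93]
popleft(): []

Answer: empty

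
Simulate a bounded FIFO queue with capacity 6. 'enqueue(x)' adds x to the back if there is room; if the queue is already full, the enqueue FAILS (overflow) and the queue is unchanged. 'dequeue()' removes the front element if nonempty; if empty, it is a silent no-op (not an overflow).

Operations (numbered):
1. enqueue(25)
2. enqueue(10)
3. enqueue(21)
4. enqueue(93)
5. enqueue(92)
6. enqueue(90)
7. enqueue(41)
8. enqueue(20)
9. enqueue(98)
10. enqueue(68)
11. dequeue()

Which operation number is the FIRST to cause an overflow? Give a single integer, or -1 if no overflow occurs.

Answer: 7

Derivation:
1. enqueue(25): size=1
2. enqueue(10): size=2
3. enqueue(21): size=3
4. enqueue(93): size=4
5. enqueue(92): size=5
6. enqueue(90): size=6
7. enqueue(41): size=6=cap → OVERFLOW (fail)
8. enqueue(20): size=6=cap → OVERFLOW (fail)
9. enqueue(98): size=6=cap → OVERFLOW (fail)
10. enqueue(68): size=6=cap → OVERFLOW (fail)
11. dequeue(): size=5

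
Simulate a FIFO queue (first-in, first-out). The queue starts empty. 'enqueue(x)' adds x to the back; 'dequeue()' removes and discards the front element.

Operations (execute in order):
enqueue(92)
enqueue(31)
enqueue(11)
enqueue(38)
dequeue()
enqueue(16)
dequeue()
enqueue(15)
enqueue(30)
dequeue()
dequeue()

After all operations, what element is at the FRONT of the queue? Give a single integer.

Answer: 16

Derivation:
enqueue(92): queue = [92]
enqueue(31): queue = [92, 31]
enqueue(11): queue = [92, 31, 11]
enqueue(38): queue = [92, 31, 11, 38]
dequeue(): queue = [31, 11, 38]
enqueue(16): queue = [31, 11, 38, 16]
dequeue(): queue = [11, 38, 16]
enqueue(15): queue = [11, 38, 16, 15]
enqueue(30): queue = [11, 38, 16, 15, 30]
dequeue(): queue = [38, 16, 15, 30]
dequeue(): queue = [16, 15, 30]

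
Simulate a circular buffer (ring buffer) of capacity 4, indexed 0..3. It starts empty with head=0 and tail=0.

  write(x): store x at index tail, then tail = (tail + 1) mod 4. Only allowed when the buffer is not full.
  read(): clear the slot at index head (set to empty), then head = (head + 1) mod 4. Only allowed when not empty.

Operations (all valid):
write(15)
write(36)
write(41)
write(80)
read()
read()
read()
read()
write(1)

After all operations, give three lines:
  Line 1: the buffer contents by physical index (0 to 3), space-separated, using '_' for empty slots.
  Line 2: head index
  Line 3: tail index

Answer: 1 _ _ _
0
1

Derivation:
write(15): buf=[15 _ _ _], head=0, tail=1, size=1
write(36): buf=[15 36 _ _], head=0, tail=2, size=2
write(41): buf=[15 36 41 _], head=0, tail=3, size=3
write(80): buf=[15 36 41 80], head=0, tail=0, size=4
read(): buf=[_ 36 41 80], head=1, tail=0, size=3
read(): buf=[_ _ 41 80], head=2, tail=0, size=2
read(): buf=[_ _ _ 80], head=3, tail=0, size=1
read(): buf=[_ _ _ _], head=0, tail=0, size=0
write(1): buf=[1 _ _ _], head=0, tail=1, size=1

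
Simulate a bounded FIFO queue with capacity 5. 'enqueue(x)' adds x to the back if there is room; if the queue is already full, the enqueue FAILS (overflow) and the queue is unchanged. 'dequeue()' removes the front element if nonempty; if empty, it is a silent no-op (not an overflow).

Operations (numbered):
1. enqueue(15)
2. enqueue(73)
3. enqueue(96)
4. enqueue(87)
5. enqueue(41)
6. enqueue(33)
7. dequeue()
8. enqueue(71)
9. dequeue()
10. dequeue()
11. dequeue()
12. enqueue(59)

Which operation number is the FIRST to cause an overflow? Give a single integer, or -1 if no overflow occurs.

Answer: 6

Derivation:
1. enqueue(15): size=1
2. enqueue(73): size=2
3. enqueue(96): size=3
4. enqueue(87): size=4
5. enqueue(41): size=5
6. enqueue(33): size=5=cap → OVERFLOW (fail)
7. dequeue(): size=4
8. enqueue(71): size=5
9. dequeue(): size=4
10. dequeue(): size=3
11. dequeue(): size=2
12. enqueue(59): size=3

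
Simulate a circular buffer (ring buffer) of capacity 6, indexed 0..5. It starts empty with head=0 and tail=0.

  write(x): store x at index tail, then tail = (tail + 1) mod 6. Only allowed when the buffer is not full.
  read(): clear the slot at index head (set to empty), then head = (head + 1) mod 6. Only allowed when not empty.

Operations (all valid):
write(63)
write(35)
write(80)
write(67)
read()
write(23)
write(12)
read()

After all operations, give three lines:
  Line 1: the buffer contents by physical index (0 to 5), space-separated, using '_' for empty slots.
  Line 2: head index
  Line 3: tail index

Answer: _ _ 80 67 23 12
2
0

Derivation:
write(63): buf=[63 _ _ _ _ _], head=0, tail=1, size=1
write(35): buf=[63 35 _ _ _ _], head=0, tail=2, size=2
write(80): buf=[63 35 80 _ _ _], head=0, tail=3, size=3
write(67): buf=[63 35 80 67 _ _], head=0, tail=4, size=4
read(): buf=[_ 35 80 67 _ _], head=1, tail=4, size=3
write(23): buf=[_ 35 80 67 23 _], head=1, tail=5, size=4
write(12): buf=[_ 35 80 67 23 12], head=1, tail=0, size=5
read(): buf=[_ _ 80 67 23 12], head=2, tail=0, size=4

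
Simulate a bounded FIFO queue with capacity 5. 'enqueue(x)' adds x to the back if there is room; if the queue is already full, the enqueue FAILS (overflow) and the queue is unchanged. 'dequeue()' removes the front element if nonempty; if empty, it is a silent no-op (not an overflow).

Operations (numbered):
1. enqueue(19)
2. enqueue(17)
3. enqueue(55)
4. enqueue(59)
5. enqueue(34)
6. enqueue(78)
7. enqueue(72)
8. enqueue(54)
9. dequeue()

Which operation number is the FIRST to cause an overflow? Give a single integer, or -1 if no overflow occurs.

Answer: 6

Derivation:
1. enqueue(19): size=1
2. enqueue(17): size=2
3. enqueue(55): size=3
4. enqueue(59): size=4
5. enqueue(34): size=5
6. enqueue(78): size=5=cap → OVERFLOW (fail)
7. enqueue(72): size=5=cap → OVERFLOW (fail)
8. enqueue(54): size=5=cap → OVERFLOW (fail)
9. dequeue(): size=4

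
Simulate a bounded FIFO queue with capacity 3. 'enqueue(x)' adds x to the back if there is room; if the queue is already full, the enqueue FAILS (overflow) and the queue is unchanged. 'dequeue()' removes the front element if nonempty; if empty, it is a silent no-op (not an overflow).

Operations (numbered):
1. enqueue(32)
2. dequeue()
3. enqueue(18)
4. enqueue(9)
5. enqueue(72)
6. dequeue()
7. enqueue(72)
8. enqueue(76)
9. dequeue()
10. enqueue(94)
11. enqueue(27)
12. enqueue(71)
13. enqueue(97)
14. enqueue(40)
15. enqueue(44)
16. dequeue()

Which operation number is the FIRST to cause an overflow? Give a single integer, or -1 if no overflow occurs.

Answer: 8

Derivation:
1. enqueue(32): size=1
2. dequeue(): size=0
3. enqueue(18): size=1
4. enqueue(9): size=2
5. enqueue(72): size=3
6. dequeue(): size=2
7. enqueue(72): size=3
8. enqueue(76): size=3=cap → OVERFLOW (fail)
9. dequeue(): size=2
10. enqueue(94): size=3
11. enqueue(27): size=3=cap → OVERFLOW (fail)
12. enqueue(71): size=3=cap → OVERFLOW (fail)
13. enqueue(97): size=3=cap → OVERFLOW (fail)
14. enqueue(40): size=3=cap → OVERFLOW (fail)
15. enqueue(44): size=3=cap → OVERFLOW (fail)
16. dequeue(): size=2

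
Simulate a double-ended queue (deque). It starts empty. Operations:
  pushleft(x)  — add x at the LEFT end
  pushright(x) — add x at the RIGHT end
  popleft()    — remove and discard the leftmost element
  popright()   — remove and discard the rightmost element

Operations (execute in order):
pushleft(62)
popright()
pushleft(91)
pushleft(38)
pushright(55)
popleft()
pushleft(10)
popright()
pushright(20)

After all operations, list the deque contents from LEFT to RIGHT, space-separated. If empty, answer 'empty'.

pushleft(62): [62]
popright(): []
pushleft(91): [91]
pushleft(38): [38, 91]
pushright(55): [38, 91, 55]
popleft(): [91, 55]
pushleft(10): [10, 91, 55]
popright(): [10, 91]
pushright(20): [10, 91, 20]

Answer: 10 91 20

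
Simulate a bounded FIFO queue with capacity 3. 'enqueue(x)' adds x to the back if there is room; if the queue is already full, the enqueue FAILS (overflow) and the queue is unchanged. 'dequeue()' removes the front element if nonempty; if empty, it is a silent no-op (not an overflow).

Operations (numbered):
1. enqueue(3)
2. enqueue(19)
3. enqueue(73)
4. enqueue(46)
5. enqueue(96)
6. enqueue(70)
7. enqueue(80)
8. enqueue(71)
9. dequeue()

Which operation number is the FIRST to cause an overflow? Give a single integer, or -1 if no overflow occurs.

Answer: 4

Derivation:
1. enqueue(3): size=1
2. enqueue(19): size=2
3. enqueue(73): size=3
4. enqueue(46): size=3=cap → OVERFLOW (fail)
5. enqueue(96): size=3=cap → OVERFLOW (fail)
6. enqueue(70): size=3=cap → OVERFLOW (fail)
7. enqueue(80): size=3=cap → OVERFLOW (fail)
8. enqueue(71): size=3=cap → OVERFLOW (fail)
9. dequeue(): size=2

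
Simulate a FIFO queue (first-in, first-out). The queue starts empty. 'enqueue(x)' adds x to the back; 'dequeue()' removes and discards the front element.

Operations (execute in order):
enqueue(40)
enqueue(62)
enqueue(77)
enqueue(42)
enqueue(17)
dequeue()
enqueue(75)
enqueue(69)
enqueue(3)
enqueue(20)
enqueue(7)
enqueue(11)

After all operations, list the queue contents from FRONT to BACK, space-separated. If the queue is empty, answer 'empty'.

Answer: 62 77 42 17 75 69 3 20 7 11

Derivation:
enqueue(40): [40]
enqueue(62): [40, 62]
enqueue(77): [40, 62, 77]
enqueue(42): [40, 62, 77, 42]
enqueue(17): [40, 62, 77, 42, 17]
dequeue(): [62, 77, 42, 17]
enqueue(75): [62, 77, 42, 17, 75]
enqueue(69): [62, 77, 42, 17, 75, 69]
enqueue(3): [62, 77, 42, 17, 75, 69, 3]
enqueue(20): [62, 77, 42, 17, 75, 69, 3, 20]
enqueue(7): [62, 77, 42, 17, 75, 69, 3, 20, 7]
enqueue(11): [62, 77, 42, 17, 75, 69, 3, 20, 7, 11]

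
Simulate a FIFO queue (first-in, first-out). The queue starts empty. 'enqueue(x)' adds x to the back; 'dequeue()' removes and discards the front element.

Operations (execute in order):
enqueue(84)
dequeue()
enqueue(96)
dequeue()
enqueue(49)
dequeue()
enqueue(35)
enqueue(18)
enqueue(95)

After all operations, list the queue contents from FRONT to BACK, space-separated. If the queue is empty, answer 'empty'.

Answer: 35 18 95

Derivation:
enqueue(84): [84]
dequeue(): []
enqueue(96): [96]
dequeue(): []
enqueue(49): [49]
dequeue(): []
enqueue(35): [35]
enqueue(18): [35, 18]
enqueue(95): [35, 18, 95]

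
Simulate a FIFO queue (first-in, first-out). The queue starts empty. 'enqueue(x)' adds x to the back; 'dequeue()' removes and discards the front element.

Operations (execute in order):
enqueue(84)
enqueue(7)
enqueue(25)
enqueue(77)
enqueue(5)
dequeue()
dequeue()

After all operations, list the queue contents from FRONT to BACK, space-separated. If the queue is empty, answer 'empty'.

Answer: 25 77 5

Derivation:
enqueue(84): [84]
enqueue(7): [84, 7]
enqueue(25): [84, 7, 25]
enqueue(77): [84, 7, 25, 77]
enqueue(5): [84, 7, 25, 77, 5]
dequeue(): [7, 25, 77, 5]
dequeue(): [25, 77, 5]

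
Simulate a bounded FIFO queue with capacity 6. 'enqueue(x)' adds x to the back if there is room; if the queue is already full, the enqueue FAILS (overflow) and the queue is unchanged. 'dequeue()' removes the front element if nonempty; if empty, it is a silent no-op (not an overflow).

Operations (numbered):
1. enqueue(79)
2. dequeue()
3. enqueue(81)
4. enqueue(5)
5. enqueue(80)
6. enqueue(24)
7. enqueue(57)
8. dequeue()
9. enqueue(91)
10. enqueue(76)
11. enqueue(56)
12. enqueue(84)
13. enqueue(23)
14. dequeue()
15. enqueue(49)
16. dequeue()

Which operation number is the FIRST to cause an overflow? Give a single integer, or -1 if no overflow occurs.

1. enqueue(79): size=1
2. dequeue(): size=0
3. enqueue(81): size=1
4. enqueue(5): size=2
5. enqueue(80): size=3
6. enqueue(24): size=4
7. enqueue(57): size=5
8. dequeue(): size=4
9. enqueue(91): size=5
10. enqueue(76): size=6
11. enqueue(56): size=6=cap → OVERFLOW (fail)
12. enqueue(84): size=6=cap → OVERFLOW (fail)
13. enqueue(23): size=6=cap → OVERFLOW (fail)
14. dequeue(): size=5
15. enqueue(49): size=6
16. dequeue(): size=5

Answer: 11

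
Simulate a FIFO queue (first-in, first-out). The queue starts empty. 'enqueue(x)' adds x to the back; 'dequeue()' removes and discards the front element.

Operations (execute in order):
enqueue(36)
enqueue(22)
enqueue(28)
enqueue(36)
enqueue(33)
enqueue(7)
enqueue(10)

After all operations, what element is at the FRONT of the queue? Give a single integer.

enqueue(36): queue = [36]
enqueue(22): queue = [36, 22]
enqueue(28): queue = [36, 22, 28]
enqueue(36): queue = [36, 22, 28, 36]
enqueue(33): queue = [36, 22, 28, 36, 33]
enqueue(7): queue = [36, 22, 28, 36, 33, 7]
enqueue(10): queue = [36, 22, 28, 36, 33, 7, 10]

Answer: 36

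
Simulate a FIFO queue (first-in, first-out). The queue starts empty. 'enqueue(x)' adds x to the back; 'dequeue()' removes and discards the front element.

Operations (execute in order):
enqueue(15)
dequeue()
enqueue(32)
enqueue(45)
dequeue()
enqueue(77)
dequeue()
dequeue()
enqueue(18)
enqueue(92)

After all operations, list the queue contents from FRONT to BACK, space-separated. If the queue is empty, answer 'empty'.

enqueue(15): [15]
dequeue(): []
enqueue(32): [32]
enqueue(45): [32, 45]
dequeue(): [45]
enqueue(77): [45, 77]
dequeue(): [77]
dequeue(): []
enqueue(18): [18]
enqueue(92): [18, 92]

Answer: 18 92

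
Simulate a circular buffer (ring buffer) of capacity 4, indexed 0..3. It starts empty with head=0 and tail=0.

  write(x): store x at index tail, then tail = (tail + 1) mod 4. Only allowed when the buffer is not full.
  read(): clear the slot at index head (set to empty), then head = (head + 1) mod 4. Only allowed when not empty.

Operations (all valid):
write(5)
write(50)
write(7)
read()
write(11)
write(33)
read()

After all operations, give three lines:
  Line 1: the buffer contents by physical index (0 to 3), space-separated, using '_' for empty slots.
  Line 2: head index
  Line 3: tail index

Answer: 33 _ 7 11
2
1

Derivation:
write(5): buf=[5 _ _ _], head=0, tail=1, size=1
write(50): buf=[5 50 _ _], head=0, tail=2, size=2
write(7): buf=[5 50 7 _], head=0, tail=3, size=3
read(): buf=[_ 50 7 _], head=1, tail=3, size=2
write(11): buf=[_ 50 7 11], head=1, tail=0, size=3
write(33): buf=[33 50 7 11], head=1, tail=1, size=4
read(): buf=[33 _ 7 11], head=2, tail=1, size=3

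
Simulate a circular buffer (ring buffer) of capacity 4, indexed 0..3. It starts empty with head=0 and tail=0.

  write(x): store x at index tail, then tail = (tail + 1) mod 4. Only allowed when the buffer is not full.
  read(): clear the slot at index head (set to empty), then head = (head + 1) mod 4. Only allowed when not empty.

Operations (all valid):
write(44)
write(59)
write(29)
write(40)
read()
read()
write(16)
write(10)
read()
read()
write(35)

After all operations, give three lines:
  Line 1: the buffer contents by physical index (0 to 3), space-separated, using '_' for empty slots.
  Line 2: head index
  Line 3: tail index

write(44): buf=[44 _ _ _], head=0, tail=1, size=1
write(59): buf=[44 59 _ _], head=0, tail=2, size=2
write(29): buf=[44 59 29 _], head=0, tail=3, size=3
write(40): buf=[44 59 29 40], head=0, tail=0, size=4
read(): buf=[_ 59 29 40], head=1, tail=0, size=3
read(): buf=[_ _ 29 40], head=2, tail=0, size=2
write(16): buf=[16 _ 29 40], head=2, tail=1, size=3
write(10): buf=[16 10 29 40], head=2, tail=2, size=4
read(): buf=[16 10 _ 40], head=3, tail=2, size=3
read(): buf=[16 10 _ _], head=0, tail=2, size=2
write(35): buf=[16 10 35 _], head=0, tail=3, size=3

Answer: 16 10 35 _
0
3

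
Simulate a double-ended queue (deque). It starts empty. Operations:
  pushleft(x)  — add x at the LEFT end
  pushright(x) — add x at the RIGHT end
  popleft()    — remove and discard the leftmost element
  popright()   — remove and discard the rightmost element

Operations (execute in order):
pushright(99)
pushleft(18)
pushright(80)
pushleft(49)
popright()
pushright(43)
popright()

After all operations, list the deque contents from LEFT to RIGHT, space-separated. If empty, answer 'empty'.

pushright(99): [99]
pushleft(18): [18, 99]
pushright(80): [18, 99, 80]
pushleft(49): [49, 18, 99, 80]
popright(): [49, 18, 99]
pushright(43): [49, 18, 99, 43]
popright(): [49, 18, 99]

Answer: 49 18 99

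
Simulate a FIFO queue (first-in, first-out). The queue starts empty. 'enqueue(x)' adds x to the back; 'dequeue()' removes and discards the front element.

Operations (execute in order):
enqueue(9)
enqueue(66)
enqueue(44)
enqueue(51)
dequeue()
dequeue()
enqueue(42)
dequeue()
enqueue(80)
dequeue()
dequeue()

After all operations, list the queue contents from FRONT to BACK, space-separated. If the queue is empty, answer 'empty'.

Answer: 80

Derivation:
enqueue(9): [9]
enqueue(66): [9, 66]
enqueue(44): [9, 66, 44]
enqueue(51): [9, 66, 44, 51]
dequeue(): [66, 44, 51]
dequeue(): [44, 51]
enqueue(42): [44, 51, 42]
dequeue(): [51, 42]
enqueue(80): [51, 42, 80]
dequeue(): [42, 80]
dequeue(): [80]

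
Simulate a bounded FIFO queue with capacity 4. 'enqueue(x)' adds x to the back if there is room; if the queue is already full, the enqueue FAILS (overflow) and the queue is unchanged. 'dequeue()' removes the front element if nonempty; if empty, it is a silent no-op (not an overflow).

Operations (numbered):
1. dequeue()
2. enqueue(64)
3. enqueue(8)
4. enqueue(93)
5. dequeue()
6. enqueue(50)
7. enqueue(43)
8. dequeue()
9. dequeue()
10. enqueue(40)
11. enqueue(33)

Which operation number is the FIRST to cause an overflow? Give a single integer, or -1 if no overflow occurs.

1. dequeue(): empty, no-op, size=0
2. enqueue(64): size=1
3. enqueue(8): size=2
4. enqueue(93): size=3
5. dequeue(): size=2
6. enqueue(50): size=3
7. enqueue(43): size=4
8. dequeue(): size=3
9. dequeue(): size=2
10. enqueue(40): size=3
11. enqueue(33): size=4

Answer: -1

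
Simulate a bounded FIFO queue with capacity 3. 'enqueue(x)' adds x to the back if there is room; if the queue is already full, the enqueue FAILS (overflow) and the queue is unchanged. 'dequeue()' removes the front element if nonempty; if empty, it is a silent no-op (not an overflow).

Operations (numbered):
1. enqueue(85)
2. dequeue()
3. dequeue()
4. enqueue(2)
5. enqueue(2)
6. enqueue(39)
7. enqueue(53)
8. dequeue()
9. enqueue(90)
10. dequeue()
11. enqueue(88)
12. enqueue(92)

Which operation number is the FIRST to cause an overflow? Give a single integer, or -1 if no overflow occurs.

Answer: 7

Derivation:
1. enqueue(85): size=1
2. dequeue(): size=0
3. dequeue(): empty, no-op, size=0
4. enqueue(2): size=1
5. enqueue(2): size=2
6. enqueue(39): size=3
7. enqueue(53): size=3=cap → OVERFLOW (fail)
8. dequeue(): size=2
9. enqueue(90): size=3
10. dequeue(): size=2
11. enqueue(88): size=3
12. enqueue(92): size=3=cap → OVERFLOW (fail)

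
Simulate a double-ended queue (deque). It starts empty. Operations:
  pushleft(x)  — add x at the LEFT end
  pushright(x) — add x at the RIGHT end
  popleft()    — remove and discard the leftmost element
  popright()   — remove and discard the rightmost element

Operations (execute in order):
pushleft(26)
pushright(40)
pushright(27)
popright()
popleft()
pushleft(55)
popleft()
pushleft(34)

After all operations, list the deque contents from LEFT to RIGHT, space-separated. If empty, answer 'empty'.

pushleft(26): [26]
pushright(40): [26, 40]
pushright(27): [26, 40, 27]
popright(): [26, 40]
popleft(): [40]
pushleft(55): [55, 40]
popleft(): [40]
pushleft(34): [34, 40]

Answer: 34 40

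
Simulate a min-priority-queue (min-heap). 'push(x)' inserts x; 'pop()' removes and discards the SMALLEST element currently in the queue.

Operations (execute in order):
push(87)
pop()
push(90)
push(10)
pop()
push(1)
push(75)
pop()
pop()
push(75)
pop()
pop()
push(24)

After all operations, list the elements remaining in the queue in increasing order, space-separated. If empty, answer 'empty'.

push(87): heap contents = [87]
pop() → 87: heap contents = []
push(90): heap contents = [90]
push(10): heap contents = [10, 90]
pop() → 10: heap contents = [90]
push(1): heap contents = [1, 90]
push(75): heap contents = [1, 75, 90]
pop() → 1: heap contents = [75, 90]
pop() → 75: heap contents = [90]
push(75): heap contents = [75, 90]
pop() → 75: heap contents = [90]
pop() → 90: heap contents = []
push(24): heap contents = [24]

Answer: 24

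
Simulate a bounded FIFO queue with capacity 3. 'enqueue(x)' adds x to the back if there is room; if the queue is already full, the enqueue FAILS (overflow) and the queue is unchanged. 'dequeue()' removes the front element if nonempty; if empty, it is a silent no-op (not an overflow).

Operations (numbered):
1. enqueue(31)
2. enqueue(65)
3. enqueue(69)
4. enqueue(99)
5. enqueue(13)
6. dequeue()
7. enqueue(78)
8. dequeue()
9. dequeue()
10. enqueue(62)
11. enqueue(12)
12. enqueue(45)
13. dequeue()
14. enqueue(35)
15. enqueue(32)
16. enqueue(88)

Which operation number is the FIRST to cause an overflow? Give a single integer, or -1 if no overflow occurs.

Answer: 4

Derivation:
1. enqueue(31): size=1
2. enqueue(65): size=2
3. enqueue(69): size=3
4. enqueue(99): size=3=cap → OVERFLOW (fail)
5. enqueue(13): size=3=cap → OVERFLOW (fail)
6. dequeue(): size=2
7. enqueue(78): size=3
8. dequeue(): size=2
9. dequeue(): size=1
10. enqueue(62): size=2
11. enqueue(12): size=3
12. enqueue(45): size=3=cap → OVERFLOW (fail)
13. dequeue(): size=2
14. enqueue(35): size=3
15. enqueue(32): size=3=cap → OVERFLOW (fail)
16. enqueue(88): size=3=cap → OVERFLOW (fail)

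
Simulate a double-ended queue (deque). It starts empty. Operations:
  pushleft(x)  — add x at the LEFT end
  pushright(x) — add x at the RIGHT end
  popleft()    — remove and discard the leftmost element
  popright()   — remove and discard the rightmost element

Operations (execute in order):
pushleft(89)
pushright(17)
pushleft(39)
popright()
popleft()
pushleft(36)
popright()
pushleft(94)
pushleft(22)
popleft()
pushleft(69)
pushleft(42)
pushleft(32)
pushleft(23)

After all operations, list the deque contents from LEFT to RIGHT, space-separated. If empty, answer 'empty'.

pushleft(89): [89]
pushright(17): [89, 17]
pushleft(39): [39, 89, 17]
popright(): [39, 89]
popleft(): [89]
pushleft(36): [36, 89]
popright(): [36]
pushleft(94): [94, 36]
pushleft(22): [22, 94, 36]
popleft(): [94, 36]
pushleft(69): [69, 94, 36]
pushleft(42): [42, 69, 94, 36]
pushleft(32): [32, 42, 69, 94, 36]
pushleft(23): [23, 32, 42, 69, 94, 36]

Answer: 23 32 42 69 94 36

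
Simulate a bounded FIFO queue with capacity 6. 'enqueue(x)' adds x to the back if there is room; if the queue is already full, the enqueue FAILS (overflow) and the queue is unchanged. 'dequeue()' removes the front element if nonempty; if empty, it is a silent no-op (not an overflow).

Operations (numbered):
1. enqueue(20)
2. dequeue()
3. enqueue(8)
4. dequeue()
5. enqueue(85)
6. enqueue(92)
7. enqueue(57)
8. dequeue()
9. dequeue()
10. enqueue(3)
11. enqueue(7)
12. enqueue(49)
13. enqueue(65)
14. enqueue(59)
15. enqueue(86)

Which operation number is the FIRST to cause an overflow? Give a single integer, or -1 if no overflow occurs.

Answer: 15

Derivation:
1. enqueue(20): size=1
2. dequeue(): size=0
3. enqueue(8): size=1
4. dequeue(): size=0
5. enqueue(85): size=1
6. enqueue(92): size=2
7. enqueue(57): size=3
8. dequeue(): size=2
9. dequeue(): size=1
10. enqueue(3): size=2
11. enqueue(7): size=3
12. enqueue(49): size=4
13. enqueue(65): size=5
14. enqueue(59): size=6
15. enqueue(86): size=6=cap → OVERFLOW (fail)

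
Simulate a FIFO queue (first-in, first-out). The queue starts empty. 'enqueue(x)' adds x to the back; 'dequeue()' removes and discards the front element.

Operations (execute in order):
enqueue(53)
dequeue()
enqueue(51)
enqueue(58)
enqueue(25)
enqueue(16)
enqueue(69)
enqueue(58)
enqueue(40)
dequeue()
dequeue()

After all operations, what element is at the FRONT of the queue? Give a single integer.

Answer: 25

Derivation:
enqueue(53): queue = [53]
dequeue(): queue = []
enqueue(51): queue = [51]
enqueue(58): queue = [51, 58]
enqueue(25): queue = [51, 58, 25]
enqueue(16): queue = [51, 58, 25, 16]
enqueue(69): queue = [51, 58, 25, 16, 69]
enqueue(58): queue = [51, 58, 25, 16, 69, 58]
enqueue(40): queue = [51, 58, 25, 16, 69, 58, 40]
dequeue(): queue = [58, 25, 16, 69, 58, 40]
dequeue(): queue = [25, 16, 69, 58, 40]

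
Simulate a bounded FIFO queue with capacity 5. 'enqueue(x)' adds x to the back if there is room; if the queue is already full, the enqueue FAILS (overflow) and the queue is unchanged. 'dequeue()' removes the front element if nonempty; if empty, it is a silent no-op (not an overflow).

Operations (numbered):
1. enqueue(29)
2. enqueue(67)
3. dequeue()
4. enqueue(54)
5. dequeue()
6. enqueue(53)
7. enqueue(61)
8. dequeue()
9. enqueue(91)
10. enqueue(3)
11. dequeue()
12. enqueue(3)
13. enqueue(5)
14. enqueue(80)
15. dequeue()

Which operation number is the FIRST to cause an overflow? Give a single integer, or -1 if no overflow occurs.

1. enqueue(29): size=1
2. enqueue(67): size=2
3. dequeue(): size=1
4. enqueue(54): size=2
5. dequeue(): size=1
6. enqueue(53): size=2
7. enqueue(61): size=3
8. dequeue(): size=2
9. enqueue(91): size=3
10. enqueue(3): size=4
11. dequeue(): size=3
12. enqueue(3): size=4
13. enqueue(5): size=5
14. enqueue(80): size=5=cap → OVERFLOW (fail)
15. dequeue(): size=4

Answer: 14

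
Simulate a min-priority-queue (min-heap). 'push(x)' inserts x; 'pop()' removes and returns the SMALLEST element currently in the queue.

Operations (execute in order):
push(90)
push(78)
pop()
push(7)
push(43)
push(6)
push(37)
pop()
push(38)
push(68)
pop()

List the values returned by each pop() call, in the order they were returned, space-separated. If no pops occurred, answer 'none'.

push(90): heap contents = [90]
push(78): heap contents = [78, 90]
pop() → 78: heap contents = [90]
push(7): heap contents = [7, 90]
push(43): heap contents = [7, 43, 90]
push(6): heap contents = [6, 7, 43, 90]
push(37): heap contents = [6, 7, 37, 43, 90]
pop() → 6: heap contents = [7, 37, 43, 90]
push(38): heap contents = [7, 37, 38, 43, 90]
push(68): heap contents = [7, 37, 38, 43, 68, 90]
pop() → 7: heap contents = [37, 38, 43, 68, 90]

Answer: 78 6 7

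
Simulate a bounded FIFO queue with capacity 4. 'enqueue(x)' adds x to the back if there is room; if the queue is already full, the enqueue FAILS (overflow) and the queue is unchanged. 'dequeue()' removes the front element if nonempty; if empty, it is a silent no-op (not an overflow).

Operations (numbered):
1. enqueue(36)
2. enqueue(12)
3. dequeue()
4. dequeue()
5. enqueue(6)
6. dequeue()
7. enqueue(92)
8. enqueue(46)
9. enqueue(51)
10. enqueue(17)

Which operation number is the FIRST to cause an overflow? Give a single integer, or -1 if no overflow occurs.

Answer: -1

Derivation:
1. enqueue(36): size=1
2. enqueue(12): size=2
3. dequeue(): size=1
4. dequeue(): size=0
5. enqueue(6): size=1
6. dequeue(): size=0
7. enqueue(92): size=1
8. enqueue(46): size=2
9. enqueue(51): size=3
10. enqueue(17): size=4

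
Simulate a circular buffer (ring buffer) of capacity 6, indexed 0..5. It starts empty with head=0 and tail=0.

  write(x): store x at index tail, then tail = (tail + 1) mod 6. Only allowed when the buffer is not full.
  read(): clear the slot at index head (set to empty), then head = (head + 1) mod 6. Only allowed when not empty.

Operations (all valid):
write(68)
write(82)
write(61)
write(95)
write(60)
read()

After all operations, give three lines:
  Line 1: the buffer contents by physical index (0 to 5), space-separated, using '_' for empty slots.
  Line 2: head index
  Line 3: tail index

Answer: _ 82 61 95 60 _
1
5

Derivation:
write(68): buf=[68 _ _ _ _ _], head=0, tail=1, size=1
write(82): buf=[68 82 _ _ _ _], head=0, tail=2, size=2
write(61): buf=[68 82 61 _ _ _], head=0, tail=3, size=3
write(95): buf=[68 82 61 95 _ _], head=0, tail=4, size=4
write(60): buf=[68 82 61 95 60 _], head=0, tail=5, size=5
read(): buf=[_ 82 61 95 60 _], head=1, tail=5, size=4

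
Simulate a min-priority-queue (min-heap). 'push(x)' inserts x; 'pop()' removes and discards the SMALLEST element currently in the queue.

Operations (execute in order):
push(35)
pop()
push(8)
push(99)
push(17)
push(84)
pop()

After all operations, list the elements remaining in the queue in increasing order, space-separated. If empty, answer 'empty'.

Answer: 17 84 99

Derivation:
push(35): heap contents = [35]
pop() → 35: heap contents = []
push(8): heap contents = [8]
push(99): heap contents = [8, 99]
push(17): heap contents = [8, 17, 99]
push(84): heap contents = [8, 17, 84, 99]
pop() → 8: heap contents = [17, 84, 99]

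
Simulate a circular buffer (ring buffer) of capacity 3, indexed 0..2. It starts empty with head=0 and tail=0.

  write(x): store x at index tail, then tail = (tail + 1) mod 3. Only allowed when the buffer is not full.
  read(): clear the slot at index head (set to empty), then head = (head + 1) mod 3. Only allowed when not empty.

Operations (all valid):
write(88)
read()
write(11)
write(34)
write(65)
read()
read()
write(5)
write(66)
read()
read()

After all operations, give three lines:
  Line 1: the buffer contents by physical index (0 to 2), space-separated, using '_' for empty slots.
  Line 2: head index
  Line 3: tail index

write(88): buf=[88 _ _], head=0, tail=1, size=1
read(): buf=[_ _ _], head=1, tail=1, size=0
write(11): buf=[_ 11 _], head=1, tail=2, size=1
write(34): buf=[_ 11 34], head=1, tail=0, size=2
write(65): buf=[65 11 34], head=1, tail=1, size=3
read(): buf=[65 _ 34], head=2, tail=1, size=2
read(): buf=[65 _ _], head=0, tail=1, size=1
write(5): buf=[65 5 _], head=0, tail=2, size=2
write(66): buf=[65 5 66], head=0, tail=0, size=3
read(): buf=[_ 5 66], head=1, tail=0, size=2
read(): buf=[_ _ 66], head=2, tail=0, size=1

Answer: _ _ 66
2
0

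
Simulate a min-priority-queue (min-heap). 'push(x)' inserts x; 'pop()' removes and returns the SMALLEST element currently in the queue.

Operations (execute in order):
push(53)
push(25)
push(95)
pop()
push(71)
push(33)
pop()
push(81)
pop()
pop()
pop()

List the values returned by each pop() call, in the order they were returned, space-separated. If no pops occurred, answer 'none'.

Answer: 25 33 53 71 81

Derivation:
push(53): heap contents = [53]
push(25): heap contents = [25, 53]
push(95): heap contents = [25, 53, 95]
pop() → 25: heap contents = [53, 95]
push(71): heap contents = [53, 71, 95]
push(33): heap contents = [33, 53, 71, 95]
pop() → 33: heap contents = [53, 71, 95]
push(81): heap contents = [53, 71, 81, 95]
pop() → 53: heap contents = [71, 81, 95]
pop() → 71: heap contents = [81, 95]
pop() → 81: heap contents = [95]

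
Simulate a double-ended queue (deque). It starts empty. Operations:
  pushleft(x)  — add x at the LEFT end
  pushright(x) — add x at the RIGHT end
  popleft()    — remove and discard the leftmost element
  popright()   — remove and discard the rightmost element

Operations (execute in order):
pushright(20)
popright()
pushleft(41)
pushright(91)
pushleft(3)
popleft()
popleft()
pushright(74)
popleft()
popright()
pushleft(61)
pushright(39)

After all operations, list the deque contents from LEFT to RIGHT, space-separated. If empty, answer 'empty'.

Answer: 61 39

Derivation:
pushright(20): [20]
popright(): []
pushleft(41): [41]
pushright(91): [41, 91]
pushleft(3): [3, 41, 91]
popleft(): [41, 91]
popleft(): [91]
pushright(74): [91, 74]
popleft(): [74]
popright(): []
pushleft(61): [61]
pushright(39): [61, 39]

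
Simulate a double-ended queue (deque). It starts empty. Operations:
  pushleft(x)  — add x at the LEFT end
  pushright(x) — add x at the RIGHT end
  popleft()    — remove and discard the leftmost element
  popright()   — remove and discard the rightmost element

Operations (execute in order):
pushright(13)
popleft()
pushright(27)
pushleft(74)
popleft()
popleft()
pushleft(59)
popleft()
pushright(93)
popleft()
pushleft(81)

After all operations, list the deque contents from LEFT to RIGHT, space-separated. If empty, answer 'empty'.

Answer: 81

Derivation:
pushright(13): [13]
popleft(): []
pushright(27): [27]
pushleft(74): [74, 27]
popleft(): [27]
popleft(): []
pushleft(59): [59]
popleft(): []
pushright(93): [93]
popleft(): []
pushleft(81): [81]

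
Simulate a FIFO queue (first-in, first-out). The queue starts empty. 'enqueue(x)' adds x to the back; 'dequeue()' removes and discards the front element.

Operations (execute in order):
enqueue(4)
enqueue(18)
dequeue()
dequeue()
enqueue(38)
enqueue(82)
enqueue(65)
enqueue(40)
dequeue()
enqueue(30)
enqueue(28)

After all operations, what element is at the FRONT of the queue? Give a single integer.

Answer: 82

Derivation:
enqueue(4): queue = [4]
enqueue(18): queue = [4, 18]
dequeue(): queue = [18]
dequeue(): queue = []
enqueue(38): queue = [38]
enqueue(82): queue = [38, 82]
enqueue(65): queue = [38, 82, 65]
enqueue(40): queue = [38, 82, 65, 40]
dequeue(): queue = [82, 65, 40]
enqueue(30): queue = [82, 65, 40, 30]
enqueue(28): queue = [82, 65, 40, 30, 28]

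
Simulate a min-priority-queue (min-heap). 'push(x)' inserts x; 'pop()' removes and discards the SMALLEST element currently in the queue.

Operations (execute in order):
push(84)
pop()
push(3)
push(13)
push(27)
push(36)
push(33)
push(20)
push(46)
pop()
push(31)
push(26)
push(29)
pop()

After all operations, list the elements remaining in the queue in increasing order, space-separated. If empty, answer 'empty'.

Answer: 20 26 27 29 31 33 36 46

Derivation:
push(84): heap contents = [84]
pop() → 84: heap contents = []
push(3): heap contents = [3]
push(13): heap contents = [3, 13]
push(27): heap contents = [3, 13, 27]
push(36): heap contents = [3, 13, 27, 36]
push(33): heap contents = [3, 13, 27, 33, 36]
push(20): heap contents = [3, 13, 20, 27, 33, 36]
push(46): heap contents = [3, 13, 20, 27, 33, 36, 46]
pop() → 3: heap contents = [13, 20, 27, 33, 36, 46]
push(31): heap contents = [13, 20, 27, 31, 33, 36, 46]
push(26): heap contents = [13, 20, 26, 27, 31, 33, 36, 46]
push(29): heap contents = [13, 20, 26, 27, 29, 31, 33, 36, 46]
pop() → 13: heap contents = [20, 26, 27, 29, 31, 33, 36, 46]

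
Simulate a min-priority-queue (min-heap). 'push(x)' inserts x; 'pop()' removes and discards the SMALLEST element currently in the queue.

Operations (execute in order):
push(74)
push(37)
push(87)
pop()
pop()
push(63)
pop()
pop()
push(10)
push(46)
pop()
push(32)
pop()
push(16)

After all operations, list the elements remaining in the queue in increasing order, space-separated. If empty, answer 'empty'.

push(74): heap contents = [74]
push(37): heap contents = [37, 74]
push(87): heap contents = [37, 74, 87]
pop() → 37: heap contents = [74, 87]
pop() → 74: heap contents = [87]
push(63): heap contents = [63, 87]
pop() → 63: heap contents = [87]
pop() → 87: heap contents = []
push(10): heap contents = [10]
push(46): heap contents = [10, 46]
pop() → 10: heap contents = [46]
push(32): heap contents = [32, 46]
pop() → 32: heap contents = [46]
push(16): heap contents = [16, 46]

Answer: 16 46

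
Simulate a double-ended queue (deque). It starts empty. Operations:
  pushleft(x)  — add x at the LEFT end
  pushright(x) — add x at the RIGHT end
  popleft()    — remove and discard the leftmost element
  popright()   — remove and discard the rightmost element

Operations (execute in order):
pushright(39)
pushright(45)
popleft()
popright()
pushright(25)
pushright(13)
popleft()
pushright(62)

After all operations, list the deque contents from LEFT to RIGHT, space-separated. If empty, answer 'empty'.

Answer: 13 62

Derivation:
pushright(39): [39]
pushright(45): [39, 45]
popleft(): [45]
popright(): []
pushright(25): [25]
pushright(13): [25, 13]
popleft(): [13]
pushright(62): [13, 62]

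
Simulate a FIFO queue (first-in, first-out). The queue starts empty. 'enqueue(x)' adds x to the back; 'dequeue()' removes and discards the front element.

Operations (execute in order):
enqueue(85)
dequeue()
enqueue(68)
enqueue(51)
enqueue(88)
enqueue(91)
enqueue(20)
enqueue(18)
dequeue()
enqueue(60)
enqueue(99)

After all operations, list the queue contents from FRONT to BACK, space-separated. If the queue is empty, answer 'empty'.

Answer: 51 88 91 20 18 60 99

Derivation:
enqueue(85): [85]
dequeue(): []
enqueue(68): [68]
enqueue(51): [68, 51]
enqueue(88): [68, 51, 88]
enqueue(91): [68, 51, 88, 91]
enqueue(20): [68, 51, 88, 91, 20]
enqueue(18): [68, 51, 88, 91, 20, 18]
dequeue(): [51, 88, 91, 20, 18]
enqueue(60): [51, 88, 91, 20, 18, 60]
enqueue(99): [51, 88, 91, 20, 18, 60, 99]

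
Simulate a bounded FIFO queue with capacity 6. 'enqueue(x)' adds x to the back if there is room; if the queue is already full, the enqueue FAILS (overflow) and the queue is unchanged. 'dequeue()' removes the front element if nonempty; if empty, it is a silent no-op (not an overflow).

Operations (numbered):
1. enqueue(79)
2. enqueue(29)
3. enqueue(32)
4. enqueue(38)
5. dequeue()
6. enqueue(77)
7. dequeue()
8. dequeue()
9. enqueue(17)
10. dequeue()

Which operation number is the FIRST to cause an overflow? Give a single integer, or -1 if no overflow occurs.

1. enqueue(79): size=1
2. enqueue(29): size=2
3. enqueue(32): size=3
4. enqueue(38): size=4
5. dequeue(): size=3
6. enqueue(77): size=4
7. dequeue(): size=3
8. dequeue(): size=2
9. enqueue(17): size=3
10. dequeue(): size=2

Answer: -1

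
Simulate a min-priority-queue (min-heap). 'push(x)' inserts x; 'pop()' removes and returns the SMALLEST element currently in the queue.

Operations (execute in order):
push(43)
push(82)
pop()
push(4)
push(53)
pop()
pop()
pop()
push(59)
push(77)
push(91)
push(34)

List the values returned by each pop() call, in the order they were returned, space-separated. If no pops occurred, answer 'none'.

Answer: 43 4 53 82

Derivation:
push(43): heap contents = [43]
push(82): heap contents = [43, 82]
pop() → 43: heap contents = [82]
push(4): heap contents = [4, 82]
push(53): heap contents = [4, 53, 82]
pop() → 4: heap contents = [53, 82]
pop() → 53: heap contents = [82]
pop() → 82: heap contents = []
push(59): heap contents = [59]
push(77): heap contents = [59, 77]
push(91): heap contents = [59, 77, 91]
push(34): heap contents = [34, 59, 77, 91]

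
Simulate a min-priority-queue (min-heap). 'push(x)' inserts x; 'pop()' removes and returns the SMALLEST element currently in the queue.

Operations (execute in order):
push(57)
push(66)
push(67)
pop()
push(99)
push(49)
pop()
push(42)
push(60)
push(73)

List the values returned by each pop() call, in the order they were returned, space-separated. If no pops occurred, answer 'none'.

push(57): heap contents = [57]
push(66): heap contents = [57, 66]
push(67): heap contents = [57, 66, 67]
pop() → 57: heap contents = [66, 67]
push(99): heap contents = [66, 67, 99]
push(49): heap contents = [49, 66, 67, 99]
pop() → 49: heap contents = [66, 67, 99]
push(42): heap contents = [42, 66, 67, 99]
push(60): heap contents = [42, 60, 66, 67, 99]
push(73): heap contents = [42, 60, 66, 67, 73, 99]

Answer: 57 49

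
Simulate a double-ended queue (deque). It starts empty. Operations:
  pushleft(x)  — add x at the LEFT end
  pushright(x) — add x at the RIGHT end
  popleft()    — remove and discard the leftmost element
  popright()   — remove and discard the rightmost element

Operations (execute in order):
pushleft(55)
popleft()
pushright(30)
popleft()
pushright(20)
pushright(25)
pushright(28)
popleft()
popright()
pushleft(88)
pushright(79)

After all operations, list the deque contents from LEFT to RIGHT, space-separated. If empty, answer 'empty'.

pushleft(55): [55]
popleft(): []
pushright(30): [30]
popleft(): []
pushright(20): [20]
pushright(25): [20, 25]
pushright(28): [20, 25, 28]
popleft(): [25, 28]
popright(): [25]
pushleft(88): [88, 25]
pushright(79): [88, 25, 79]

Answer: 88 25 79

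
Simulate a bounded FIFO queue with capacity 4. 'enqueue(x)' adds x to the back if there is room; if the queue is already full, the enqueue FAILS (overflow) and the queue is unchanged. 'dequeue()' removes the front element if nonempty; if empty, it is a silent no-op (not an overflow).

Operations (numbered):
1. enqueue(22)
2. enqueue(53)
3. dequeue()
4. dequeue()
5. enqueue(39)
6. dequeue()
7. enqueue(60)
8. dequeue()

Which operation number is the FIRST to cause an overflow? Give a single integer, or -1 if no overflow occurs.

Answer: -1

Derivation:
1. enqueue(22): size=1
2. enqueue(53): size=2
3. dequeue(): size=1
4. dequeue(): size=0
5. enqueue(39): size=1
6. dequeue(): size=0
7. enqueue(60): size=1
8. dequeue(): size=0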